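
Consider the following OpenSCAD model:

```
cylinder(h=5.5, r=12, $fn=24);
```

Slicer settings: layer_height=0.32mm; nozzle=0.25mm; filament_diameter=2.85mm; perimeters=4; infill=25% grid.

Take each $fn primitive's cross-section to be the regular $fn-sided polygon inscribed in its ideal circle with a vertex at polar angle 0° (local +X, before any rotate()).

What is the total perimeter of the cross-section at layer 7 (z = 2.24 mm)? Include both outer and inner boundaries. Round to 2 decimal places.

75.18 mm

At z = 2.24 mm: the r=12 cylinder contributes a regular 24-gon of circumradius 12 (perimeter = 2·24·12.000·sin(180°/24) = 75.18 mm). Overall, the cross-section is a single solid region. Total boundary length (outer) = 75.18 mm.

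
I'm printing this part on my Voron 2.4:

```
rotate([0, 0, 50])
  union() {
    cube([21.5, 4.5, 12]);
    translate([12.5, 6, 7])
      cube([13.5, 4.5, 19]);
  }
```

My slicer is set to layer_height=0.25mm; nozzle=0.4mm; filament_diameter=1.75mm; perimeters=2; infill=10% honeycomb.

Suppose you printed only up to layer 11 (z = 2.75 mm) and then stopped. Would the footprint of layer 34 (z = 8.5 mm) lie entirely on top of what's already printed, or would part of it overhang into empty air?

part overhangs

Compare the two slices. At z = 2.75: the cube (footprint 21.5×4.5) is included at this height (area 96.75 mm²); the cube at (12.5, 6) does not reach this height (z outside [7, 26]); Merging all regions: only the 21.5×4.5 cube is present, so the union is just that shape — area = 96.75 mm²; (whole slice rotated 50° about Z — lengths, areas and connectivity unchanged). At z = 8.5: the cube (footprint 21.5×4.5) is included at this height (area 96.75 mm²); the 13.5×4.5 cube at (12.5, 6) contributes its full rectangle (area 60.75 mm²); Taking the union: the 2 present regions are separate (no shared area or edge), so areas and boundary lengths simply add and each stays a separate island — area = 157.50 mm²; (rotated 50° about Z; rotation is an isometry so areas/perimeters/island counts are preserved). Checking containment: at z = 8.5 the cross-section extends beyond the z = 2.75 cross-section by about 60.75 mm².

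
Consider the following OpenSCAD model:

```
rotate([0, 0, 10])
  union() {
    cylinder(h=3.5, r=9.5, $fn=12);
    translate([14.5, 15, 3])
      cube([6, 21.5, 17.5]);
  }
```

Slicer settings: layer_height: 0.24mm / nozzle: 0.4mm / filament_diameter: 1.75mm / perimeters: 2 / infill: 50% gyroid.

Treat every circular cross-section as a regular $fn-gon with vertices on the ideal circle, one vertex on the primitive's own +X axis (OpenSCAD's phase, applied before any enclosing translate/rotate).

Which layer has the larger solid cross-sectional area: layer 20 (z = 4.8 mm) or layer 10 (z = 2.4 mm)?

Layer 20 (z = 4.8): the cylinder does not reach this height (z outside [0, 3.5]); the 6×21.5 cube at (14.5, 15) contributes its full rectangle (area 129.00 mm²); Merging all regions: only the 6×21.5 cube at (14.5, 15) is present, so the union is just that shape — area = 129.00 mm²; (whole slice rotated 10° about Z — lengths, areas and connectivity unchanged). So its area = 129.00 mm². Layer 10 (z = 2.4): the r=9.5 cylinder contributes a regular 12-gon of circumradius 9.5 (area = (12/2)·9.500²·sin(360°/12) = 270.75 mm²); the cube at (14.5, 15) is not intersected at this z (z outside [3, 20.5]); Merging all regions: only the r=9.5 cylinder is present, so the union is just that shape — area = 270.75 mm²; (rotated 10° about Z; rotation is an isometry so areas/perimeters/island counts are preserved). So its area = 270.75 mm². Layer 10 is larger (270.75 vs 129.00 mm²).

layer 10 (z = 2.4 mm)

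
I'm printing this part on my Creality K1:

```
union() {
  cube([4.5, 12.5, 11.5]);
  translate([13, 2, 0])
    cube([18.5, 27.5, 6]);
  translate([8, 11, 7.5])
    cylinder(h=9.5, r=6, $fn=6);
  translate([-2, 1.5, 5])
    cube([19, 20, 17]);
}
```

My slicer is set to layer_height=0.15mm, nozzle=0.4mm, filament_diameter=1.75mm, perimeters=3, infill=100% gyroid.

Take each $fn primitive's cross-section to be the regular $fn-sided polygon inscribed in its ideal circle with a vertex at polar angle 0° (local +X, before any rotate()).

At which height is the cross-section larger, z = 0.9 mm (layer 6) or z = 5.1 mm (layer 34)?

layer 34 (z = 5.1 mm)

Layer 6 (z = 0.9): the cube is present — its section is the full 4.5×12.5 rectangle (area 56.25 mm²); the cube at (13, 2) is present — its section is the full 18.5×27.5 rectangle (area 508.75 mm²); the cylinder at (8, 11) is not intersected at this z (z outside [7.5, 17]); the cube at (-2, 1.5) is absent (z outside [5, 22]); Taking the union: the 2 present regions are separate (no shared area or edge), so areas and boundary lengths simply add and each stays a separate island — area = 565.00 mm². So its area = 565.00 mm². Layer 34 (z = 5.1): the 4.5×12.5 cube contributes its full rectangle (area 56.25 mm²); the cube at (13, 2) (footprint 18.5×27.5) is included at this height (area 508.75 mm²); the cylinder at (8, 11) does not reach this height (z outside [7.5, 17]); the 19×20 cube at (-2, 1.5) contributes its full rectangle (area 380.00 mm²); Combining (union): the regions partially overlap — summed areas 945.00 mm² minus the doubly-counted overlap 127.50 mm² gives 817.50 mm² — area = 817.50 mm². So its area = 817.50 mm². Layer 34 is larger (817.50 vs 565.00 mm²).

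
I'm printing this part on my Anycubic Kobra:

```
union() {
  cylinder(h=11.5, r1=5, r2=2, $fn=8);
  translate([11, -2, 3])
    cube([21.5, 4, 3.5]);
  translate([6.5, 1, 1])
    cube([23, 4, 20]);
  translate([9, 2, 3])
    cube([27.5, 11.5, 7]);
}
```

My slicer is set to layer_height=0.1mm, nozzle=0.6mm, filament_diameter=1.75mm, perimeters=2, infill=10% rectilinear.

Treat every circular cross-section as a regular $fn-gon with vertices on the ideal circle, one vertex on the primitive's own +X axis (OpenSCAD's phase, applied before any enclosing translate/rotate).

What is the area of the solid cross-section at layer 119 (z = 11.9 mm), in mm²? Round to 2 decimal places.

92.00 mm²

At z = 11.9 mm: the cone does not reach this height (z outside [0, 11.5]); the cube at (11, -2) is not intersected at this z (z outside [3, 6.5]); the cube at (6.5, 1) is present — its section is the full 23×4 rectangle (area 92.00 mm²); the cube at (9, 2) is not intersected at this z (z outside [3, 10]); Taking the union: only the 23×4 cube at (6.5, 1) is present, so the union is just that shape — area = 92.00 mm². Overall, the cross-section is a single solid region. Net area = 92.00 mm².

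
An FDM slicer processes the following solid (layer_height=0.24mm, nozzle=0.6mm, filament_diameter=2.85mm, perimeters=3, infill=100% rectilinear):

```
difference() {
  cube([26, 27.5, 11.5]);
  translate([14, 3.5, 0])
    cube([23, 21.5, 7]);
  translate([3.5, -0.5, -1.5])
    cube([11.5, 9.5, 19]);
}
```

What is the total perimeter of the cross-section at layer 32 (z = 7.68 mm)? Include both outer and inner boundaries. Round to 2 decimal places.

At z = 7.68 mm: the 26×27.5 cube contributes its full rectangle (perimeter 107.00 mm); the cube at (14, 3.5) is not intersected at this z (z outside [0, 7]); the cube at (3.5, -0.5) is present — its section is the full 11.5×9.5 rectangle (perimeter 42.00 mm); Taking the first minus the rest: starting from the 26×27.5 cube, the 11.5×9.5 cube at (3.5, -0.5) partially overlaps it — only the 103.50 mm² overlap (of its 109.25 mm²) is removed, clipping the outline — boundary = 125.00 mm. Overall, the cross-section is a single solid region. Total boundary length (outer) = 125.00 mm.

125.00 mm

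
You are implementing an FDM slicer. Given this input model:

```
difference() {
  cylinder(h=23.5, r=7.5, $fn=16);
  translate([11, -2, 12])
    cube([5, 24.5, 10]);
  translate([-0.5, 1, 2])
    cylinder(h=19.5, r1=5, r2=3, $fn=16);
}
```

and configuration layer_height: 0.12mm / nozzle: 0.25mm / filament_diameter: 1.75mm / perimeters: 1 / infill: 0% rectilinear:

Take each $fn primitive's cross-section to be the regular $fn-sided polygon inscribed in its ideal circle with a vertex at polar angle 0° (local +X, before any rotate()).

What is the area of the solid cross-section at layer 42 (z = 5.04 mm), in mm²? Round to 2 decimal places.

At z = 5.04 mm: the r=7.5 cylinder gives a regular 16-gon of circumradius 7.5 (constant along its height) (area = (16/2)·7.500²·sin(360°/16) = 172.21 mm²); the cube at (11, -2) is absent (z outside [12, 22]); the cone at (-0.5, 1) contributes a regular 16-gon of circumradius 4.688 (interpolated between r1=5 and r2=3 at t=0.156) (area = (16/2)·4.688²·sin(360°/16) = 67.29 mm²); Subtracting the remaining from the first: starting from the r=7.5 cylinder (172.21 mm²), the cone at (-0.5, 1) lies wholly inside it (removes its full 67.29 mm² and its 29.27 mm outline becomes a hole wall) — area = 104.92 mm². Overall, the cross-section is one region with 1 hole. Net area = 104.92 mm².

104.92 mm²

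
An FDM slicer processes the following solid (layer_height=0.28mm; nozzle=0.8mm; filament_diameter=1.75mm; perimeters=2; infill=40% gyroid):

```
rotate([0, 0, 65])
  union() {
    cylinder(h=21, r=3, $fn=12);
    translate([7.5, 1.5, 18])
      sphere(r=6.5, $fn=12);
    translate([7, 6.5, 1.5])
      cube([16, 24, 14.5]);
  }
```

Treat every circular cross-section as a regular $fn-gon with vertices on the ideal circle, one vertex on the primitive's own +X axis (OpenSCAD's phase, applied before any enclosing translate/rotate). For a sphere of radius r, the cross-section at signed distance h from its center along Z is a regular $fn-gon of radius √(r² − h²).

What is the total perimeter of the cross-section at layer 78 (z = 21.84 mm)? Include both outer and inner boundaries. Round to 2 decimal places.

At z = 21.84 mm: the cylinder does not reach this height (z outside [0, 21]); the r=6.5 sphere at (7.5, 1.5) slices to a regular 12-gon of circumradius 5.244 (√(r²−h²) with h=3.84 from center) (perimeter = 2·12·5.244·sin(180°/12) = 32.58 mm); the cube at (7, 6.5) is not intersected at this z (z outside [1.5, 16]); Merging all regions: only the r=6.5 sphere at (7.5, 1.5) is present, so the union is just that shape — boundary = 32.58 mm; (rotated 65° about Z; rotation is an isometry so areas/perimeters/island counts are preserved). Overall, the cross-section is a single solid region. Total boundary length (outer) = 32.58 mm.

32.58 mm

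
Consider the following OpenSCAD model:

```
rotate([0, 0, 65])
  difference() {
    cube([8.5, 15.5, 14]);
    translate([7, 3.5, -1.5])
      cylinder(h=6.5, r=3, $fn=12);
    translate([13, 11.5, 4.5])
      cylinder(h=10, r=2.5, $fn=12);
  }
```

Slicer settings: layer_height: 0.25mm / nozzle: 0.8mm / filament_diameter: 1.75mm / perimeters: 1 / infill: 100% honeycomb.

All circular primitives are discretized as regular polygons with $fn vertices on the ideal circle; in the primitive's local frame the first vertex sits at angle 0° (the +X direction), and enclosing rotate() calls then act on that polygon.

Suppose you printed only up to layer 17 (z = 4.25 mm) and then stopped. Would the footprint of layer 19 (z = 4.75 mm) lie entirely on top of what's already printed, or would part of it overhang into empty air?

entirely on top

Compare the two slices. At z = 4.25: the cube (footprint 8.5×15.5) is included at this height (area 131.75 mm²); the r=3 cylinder at (7, 3.5) gives a regular 12-gon of circumradius 3 (constant along its height) (area = (12/2)·3.000²·sin(360°/12) = 27.00 mm²); the cylinder at (13, 11.5) is absent (z outside [4.5, 14.5]); Taking the first minus the rest: starting from the 8.5×15.5 cube (131.75 mm²), the r=3 cylinder at (7, 3.5) partially overlaps it — only the 21.90 mm² overlap (of its 27.00 mm²) is removed, clipping the outline — area = 109.85 mm²; (rotated 65° about Z; rotation is an isometry so areas/perimeters/island counts are preserved). At z = 4.75: the cube (footprint 8.5×15.5) is included at this height (area 131.75 mm²); the cylinder at (7, 3.5): section is a regular 12-gon, circumradius r=3 (area = (12/2)·3.000²·sin(360°/12) = 27.00 mm²); the r=2.5 cylinder at (13, 11.5) contributes a regular 12-gon of circumradius 2.5 (area = (12/2)·2.500²·sin(360°/12) = 18.75 mm²); After the difference (first − rest): starting from the 8.5×15.5 cube (131.75 mm²), the r=3 cylinder at (7, 3.5) partially overlaps it — only the 21.90 mm² overlap (of its 27.00 mm²) is removed, clipping the outline; the r=2.5 cylinder at (13, 11.5) misses the remaining region (no effect) — area = 109.85 mm²; (rotated 65° about Z; rotation is an isometry so areas/perimeters/island counts are preserved). Checking containment: the cross-section at z = 4.75 is a subset of the cross-section at z = 4.25.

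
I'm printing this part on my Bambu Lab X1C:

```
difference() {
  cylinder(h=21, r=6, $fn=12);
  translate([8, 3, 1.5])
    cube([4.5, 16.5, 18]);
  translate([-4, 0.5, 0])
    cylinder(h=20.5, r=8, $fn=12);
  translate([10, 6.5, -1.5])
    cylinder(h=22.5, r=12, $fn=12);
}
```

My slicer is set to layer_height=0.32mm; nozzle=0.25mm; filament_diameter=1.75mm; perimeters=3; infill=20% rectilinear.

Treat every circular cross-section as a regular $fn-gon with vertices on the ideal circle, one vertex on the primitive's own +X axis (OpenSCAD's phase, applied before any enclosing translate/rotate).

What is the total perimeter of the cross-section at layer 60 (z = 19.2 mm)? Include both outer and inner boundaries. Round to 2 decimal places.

9.68 mm

At z = 19.2 mm: the r=6 cylinder gives a regular 12-gon of circumradius 6 (constant along its height) (perimeter = 2·12·6.000·sin(180°/12) = 37.27 mm); the 4.5×16.5 cube at (8, 3) contributes its full rectangle (perimeter 42.00 mm); the r=8 cylinder at (-4, 0.5) contributes a regular 12-gon of circumradius 8 (perimeter = 2·12·8.000·sin(180°/12) = 49.69 mm); the cylinder at (10, 6.5): section is a regular 12-gon, circumradius r=12 (perimeter = 2·12·12.000·sin(180°/12) = 74.54 mm); Taking the first minus the rest: starting from the r=6 cylinder, the 4.5×16.5 cube at (8, 3) misses the remaining region (no effect); the r=8 cylinder at (-4, 0.5) partially overlaps it — only the 88.77 mm² overlap (of its 192.00 mm²) is removed, clipping the outline; the r=12 cylinder at (10, 6.5) partially overlaps it — only the 15.76 mm² overlap (of its 432.00 mm²) is removed, clipping the outline — boundary = 9.68 mm. Overall, the cross-section is a single solid region. Total boundary length (outer) = 9.68 mm.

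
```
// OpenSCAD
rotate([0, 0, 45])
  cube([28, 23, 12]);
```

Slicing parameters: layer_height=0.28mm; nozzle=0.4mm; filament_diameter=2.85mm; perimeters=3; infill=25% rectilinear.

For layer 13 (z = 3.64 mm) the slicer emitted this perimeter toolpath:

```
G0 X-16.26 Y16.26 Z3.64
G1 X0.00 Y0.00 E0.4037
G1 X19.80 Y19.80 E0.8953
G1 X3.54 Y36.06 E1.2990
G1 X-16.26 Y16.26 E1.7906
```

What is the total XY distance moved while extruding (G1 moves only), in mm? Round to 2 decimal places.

Sum the Euclidean lengths of each G1 segment: total = 101.99 mm.

101.99 mm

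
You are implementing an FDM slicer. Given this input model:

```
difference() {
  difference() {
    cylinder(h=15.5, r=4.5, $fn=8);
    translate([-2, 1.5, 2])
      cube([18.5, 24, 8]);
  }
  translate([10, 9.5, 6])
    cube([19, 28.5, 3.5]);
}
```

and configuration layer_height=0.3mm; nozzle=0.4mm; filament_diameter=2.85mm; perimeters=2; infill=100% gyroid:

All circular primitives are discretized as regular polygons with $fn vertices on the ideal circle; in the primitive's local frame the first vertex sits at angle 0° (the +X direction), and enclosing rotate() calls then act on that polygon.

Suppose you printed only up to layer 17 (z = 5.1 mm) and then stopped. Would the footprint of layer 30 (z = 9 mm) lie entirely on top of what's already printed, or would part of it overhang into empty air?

Compare the two slices. At z = 5.1: the r=4.5 cylinder gives a regular 8-gon of circumradius 4.5 (constant along its height) (area = (8/2)·4.500²·sin(360°/8) = 57.28 mm²); the 18.5×24 cube at (-2, 1.5) contributes its full rectangle (area 444.00 mm²); Taking the first minus the rest: starting from the r=4.5 cylinder (57.28 mm²), the 18.5×24 cube at (-2, 1.5) partially overlaps it — only the 13.21 mm² overlap (of its 444.00 mm²) is removed, clipping the outline — area = 44.07 mm²; the cube at (10, 9.5) is not intersected at this z (z outside [6, 9.5]); After the difference (first − rest): none of the subtracted shapes is present at this height, so the result so far is unchanged — area = 44.07 mm². At z = 9: the r=4.5 cylinder contributes a regular 8-gon of circumradius 4.5 (area = (8/2)·4.500²·sin(360°/8) = 57.28 mm²); the 18.5×24 cube at (-2, 1.5) contributes its full rectangle (area 444.00 mm²); Subtracting the remaining from the first: starting from the r=4.5 cylinder (57.28 mm²), the 18.5×24 cube at (-2, 1.5) partially overlaps it — only the 13.21 mm² overlap (of its 444.00 mm²) is removed, clipping the outline — area = 44.07 mm²; the cube at (10, 9.5) is present — its section is the full 19×28.5 rectangle (area 541.50 mm²); After the difference (first − rest): starting from the result so far (44.07 mm²), the 19×28.5 cube at (10, 9.5) misses the remaining region (no effect) — area = 44.07 mm². Checking containment: the cross-section at z = 9 is a subset of the cross-section at z = 5.1.

entirely on top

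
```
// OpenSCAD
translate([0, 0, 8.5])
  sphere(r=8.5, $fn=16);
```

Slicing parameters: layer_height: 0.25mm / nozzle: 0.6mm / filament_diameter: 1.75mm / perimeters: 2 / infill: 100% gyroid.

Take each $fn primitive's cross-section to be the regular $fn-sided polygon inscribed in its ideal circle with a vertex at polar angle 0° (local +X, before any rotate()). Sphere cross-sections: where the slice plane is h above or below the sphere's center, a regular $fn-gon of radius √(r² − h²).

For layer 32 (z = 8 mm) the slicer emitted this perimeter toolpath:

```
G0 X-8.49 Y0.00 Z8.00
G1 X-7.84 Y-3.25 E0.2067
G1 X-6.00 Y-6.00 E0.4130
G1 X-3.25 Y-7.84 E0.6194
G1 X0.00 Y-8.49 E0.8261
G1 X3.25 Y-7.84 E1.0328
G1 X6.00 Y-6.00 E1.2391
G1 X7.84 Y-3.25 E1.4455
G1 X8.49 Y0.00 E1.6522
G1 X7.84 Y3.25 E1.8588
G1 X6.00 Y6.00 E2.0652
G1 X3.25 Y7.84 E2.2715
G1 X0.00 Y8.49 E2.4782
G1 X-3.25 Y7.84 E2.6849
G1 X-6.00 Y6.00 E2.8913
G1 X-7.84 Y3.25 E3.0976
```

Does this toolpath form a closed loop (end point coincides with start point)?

Start point (G0): (-8.49, 0.00). End point (last G1): the path does not return to the start — open.

no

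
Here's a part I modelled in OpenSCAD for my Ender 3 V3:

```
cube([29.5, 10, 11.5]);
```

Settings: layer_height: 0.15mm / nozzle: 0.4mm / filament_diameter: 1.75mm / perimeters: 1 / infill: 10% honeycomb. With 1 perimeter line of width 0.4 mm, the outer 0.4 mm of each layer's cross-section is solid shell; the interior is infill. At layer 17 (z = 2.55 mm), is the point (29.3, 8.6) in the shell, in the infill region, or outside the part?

shell

At z = 2.55 mm: the cube is present — its section is the full 29.5×10 rectangle. Overall, the cross-section is a single solid region. The nearest boundary edge runs (29.50, 0.00)→(29.50, 10.00); distance from the point to it = 0.20 mm. The point is inside the cross-section, 0.20 mm from the nearest boundary — within the 0.4 mm shell band (1 × 0.4).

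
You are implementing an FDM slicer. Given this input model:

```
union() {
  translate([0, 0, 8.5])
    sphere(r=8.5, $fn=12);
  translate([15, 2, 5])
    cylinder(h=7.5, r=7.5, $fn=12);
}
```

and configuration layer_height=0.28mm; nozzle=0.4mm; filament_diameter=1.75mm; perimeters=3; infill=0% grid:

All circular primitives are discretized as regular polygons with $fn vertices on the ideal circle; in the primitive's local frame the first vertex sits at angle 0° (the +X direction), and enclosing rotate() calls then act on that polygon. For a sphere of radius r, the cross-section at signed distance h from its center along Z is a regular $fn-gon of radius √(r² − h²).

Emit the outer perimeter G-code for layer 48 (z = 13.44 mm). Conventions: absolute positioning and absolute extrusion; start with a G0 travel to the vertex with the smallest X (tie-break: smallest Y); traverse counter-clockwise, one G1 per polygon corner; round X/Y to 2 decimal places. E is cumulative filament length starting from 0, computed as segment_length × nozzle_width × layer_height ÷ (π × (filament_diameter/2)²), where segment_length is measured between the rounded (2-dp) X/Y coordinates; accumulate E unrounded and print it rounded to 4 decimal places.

G0 X-6.92 Y0.00 Z13.44
G1 X-5.99 Y-3.46 E0.1668
G1 X-3.46 Y-5.99 E0.3334
G1 X0.00 Y-6.92 E0.5003
G1 X3.46 Y-5.99 E0.6671
G1 X5.99 Y-3.46 E0.8337
G1 X6.92 Y0.00 E1.0005
G1 X5.99 Y3.46 E1.1674
G1 X3.46 Y5.99 E1.3340
G1 X0.00 Y6.92 E1.5008
G1 X-3.46 Y5.99 E1.6676
G1 X-5.99 Y3.46 E1.8342
G1 X-6.92 Y0.00 E2.0011

At z = 13.44 mm: the sphere: section is a regular 12-gon, circumradius = √(r²−h²) = √(8.5²−4.94²) = 6.917; the cylinder at (15, 2) is absent (z outside [5, 12.5]); Combining (union): only the r=8.5 sphere is present, so the union is just that shape — 1 connected region. The outline is a single polygon with 12 vertices. Extrusion per mm of travel: 0.4 × 0.28 / (π × 0.875²) = 0.046564. Accumulating E over each segment gives final E = 2.0011.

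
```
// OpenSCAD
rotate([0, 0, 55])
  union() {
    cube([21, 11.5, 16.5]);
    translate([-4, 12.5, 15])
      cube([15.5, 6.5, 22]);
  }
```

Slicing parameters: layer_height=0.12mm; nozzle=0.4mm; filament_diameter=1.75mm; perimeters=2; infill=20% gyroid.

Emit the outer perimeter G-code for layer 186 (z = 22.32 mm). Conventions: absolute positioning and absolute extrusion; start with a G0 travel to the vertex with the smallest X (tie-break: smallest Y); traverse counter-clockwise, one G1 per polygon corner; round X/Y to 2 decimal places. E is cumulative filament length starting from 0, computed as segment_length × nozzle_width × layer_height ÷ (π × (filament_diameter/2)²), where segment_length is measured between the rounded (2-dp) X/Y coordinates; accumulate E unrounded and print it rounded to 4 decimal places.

At z = 22.32 mm: the cube is absent (z outside [0, 16.5]); the cube at (-4, 12.5) is present — its section is the full 15.5×6.5 rectangle; Taking the union: only the 15.5×6.5 cube at (-4, 12.5) is present, so the union is just that shape — 1 connected region; (rotated 55° about Z; rotation is an isometry so areas/perimeters/island counts are preserved). The outline is a single polygon with 4 vertices. Extrusion per mm of travel: 0.4 × 0.12 / (π × 0.875²) = 0.019956. Accumulating E over each segment gives final E = 0.8784.

G0 X-17.86 Y7.62 Z22.32
G1 X-12.53 Y3.89 E0.1298
G1 X-3.64 Y16.59 E0.4392
G1 X-8.97 Y20.32 E0.5690
G1 X-17.86 Y7.62 E0.8784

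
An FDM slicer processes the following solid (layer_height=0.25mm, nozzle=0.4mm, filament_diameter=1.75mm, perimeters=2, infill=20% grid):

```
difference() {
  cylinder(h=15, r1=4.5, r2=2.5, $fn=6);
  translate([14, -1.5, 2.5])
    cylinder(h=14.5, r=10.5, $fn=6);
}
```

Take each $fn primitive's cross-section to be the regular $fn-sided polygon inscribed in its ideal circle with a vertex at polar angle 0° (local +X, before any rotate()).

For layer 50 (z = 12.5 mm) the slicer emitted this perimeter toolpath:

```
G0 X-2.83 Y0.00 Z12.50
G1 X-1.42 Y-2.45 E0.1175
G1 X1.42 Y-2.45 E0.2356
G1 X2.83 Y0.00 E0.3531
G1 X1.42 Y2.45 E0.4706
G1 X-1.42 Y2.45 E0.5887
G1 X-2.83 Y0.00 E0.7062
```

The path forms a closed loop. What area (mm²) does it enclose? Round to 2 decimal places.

Apply the shoelace formula to the sequence of (X, Y) vertices; enclosed area = 20.83 mm².

20.83 mm²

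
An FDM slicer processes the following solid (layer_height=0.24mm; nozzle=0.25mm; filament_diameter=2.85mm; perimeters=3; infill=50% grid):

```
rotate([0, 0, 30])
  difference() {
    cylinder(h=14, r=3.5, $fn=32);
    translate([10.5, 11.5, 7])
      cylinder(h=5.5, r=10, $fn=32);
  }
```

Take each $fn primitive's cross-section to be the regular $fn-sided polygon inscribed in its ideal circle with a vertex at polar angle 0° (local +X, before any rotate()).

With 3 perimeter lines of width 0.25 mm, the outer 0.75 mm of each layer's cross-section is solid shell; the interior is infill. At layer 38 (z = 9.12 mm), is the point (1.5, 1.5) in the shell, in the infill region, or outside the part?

At z = 9.12 mm: the r=3.5 cylinder gives a regular 32-gon of circumradius 3.5 (constant along its height); the cylinder at (10.5, 11.5): section is a regular 32-gon, circumradius r=10; Subtracting the remaining from the first: starting from the r=3.5 cylinder, the r=10 cylinder at (10.5, 11.5) misses the remaining region (no effect) — 1 connected region; (whole slice rotated 30° about Z — lengths, areas and connectivity unchanged). Overall, the cross-section is a single solid region. Undo the 30° rotation: the query point maps to (2.049, 0.549) in the un-rotated model frame. The nearest boundary edge runs (3.23, 1.34)→(3.43, 0.68); distance from the point to it = 1.36 mm. The point is inside the cross-section and 1.36 mm from the nearest boundary — more than the 0.75 mm shell width (3 × 0.25), so it's in the infill interior.

infill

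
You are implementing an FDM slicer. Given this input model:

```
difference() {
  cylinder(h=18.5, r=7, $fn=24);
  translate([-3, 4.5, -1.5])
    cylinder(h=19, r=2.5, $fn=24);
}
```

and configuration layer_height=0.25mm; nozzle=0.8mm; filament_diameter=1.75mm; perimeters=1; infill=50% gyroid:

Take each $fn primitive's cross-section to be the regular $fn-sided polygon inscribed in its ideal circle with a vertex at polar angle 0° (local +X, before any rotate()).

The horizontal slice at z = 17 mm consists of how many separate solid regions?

1

At z = 17 mm: the cylinder: section is a regular 24-gon, circumradius r=7; the r=2.5 cylinder at (-3, 4.5) gives a regular 24-gon of circumradius 2.5 (constant along its height); Subtracting the remaining from the first: starting from the r=7 cylinder, the r=2.5 cylinder at (-3, 4.5) partially overlaps it — only the 16.46 mm² overlap (of its 19.41 mm²) is removed, clipping the outline — 1 connected region. The result has 1 disconnected region.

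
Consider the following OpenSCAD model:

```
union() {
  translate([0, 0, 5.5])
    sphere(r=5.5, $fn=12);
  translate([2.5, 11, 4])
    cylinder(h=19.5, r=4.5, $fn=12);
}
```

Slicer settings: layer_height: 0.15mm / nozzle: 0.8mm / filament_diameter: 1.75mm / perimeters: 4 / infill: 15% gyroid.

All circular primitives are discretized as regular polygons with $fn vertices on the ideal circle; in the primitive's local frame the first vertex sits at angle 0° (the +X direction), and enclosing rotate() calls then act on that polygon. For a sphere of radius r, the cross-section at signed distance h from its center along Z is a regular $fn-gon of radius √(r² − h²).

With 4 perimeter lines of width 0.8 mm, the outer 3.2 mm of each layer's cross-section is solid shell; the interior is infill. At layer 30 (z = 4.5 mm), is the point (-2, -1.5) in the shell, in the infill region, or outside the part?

shell

At z = 4.5 mm: the r=5.5 sphere contributes a regular 12-gon of circumradius √(5.5²−1²) = 5.408; the cylinder at (2.5, 11): section is a regular 12-gon, circumradius r=4.5; Combining (union): the 2 present regions are separate (no shared area or edge), so areas and boundary lengths simply add and each stays a separate island — 2 connected regions. Overall, the cross-section has 2 separate islands. The nearest boundary edge runs (-2.70, -4.68)→(-4.68, -2.70); distance from the point to it = 2.75 mm. (Shell/infill is judged within the island containing the point — the largest one.) The point is inside the cross-section, 2.75 mm from the nearest boundary — within the 3.2 mm shell band (4 × 0.8).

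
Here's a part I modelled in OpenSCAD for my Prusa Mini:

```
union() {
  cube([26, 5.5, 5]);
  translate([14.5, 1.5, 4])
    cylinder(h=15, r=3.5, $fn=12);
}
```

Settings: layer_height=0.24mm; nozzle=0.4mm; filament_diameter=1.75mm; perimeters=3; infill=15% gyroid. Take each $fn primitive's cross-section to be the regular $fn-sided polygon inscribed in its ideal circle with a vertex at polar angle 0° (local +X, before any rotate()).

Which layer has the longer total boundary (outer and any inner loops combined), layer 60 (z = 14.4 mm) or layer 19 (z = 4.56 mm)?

layer 19 (z = 4.56 mm)

Layer 60 (z = 14.4): the cube is not intersected at this z (z outside [0, 5]); the cylinder at (14.5, 1.5): section is a regular 12-gon, circumradius r=3.5 (perimeter = 2·12·3.500·sin(180°/12) = 21.74 mm); Taking the union: only the r=3.5 cylinder at (14.5, 1.5) is present, so the union is just that shape — boundary = 21.74 mm. So its perimeter = 21.74 mm. Layer 19 (z = 4.56): the 26×5.5 cube contributes its full rectangle (perimeter 63.00 mm); the r=3.5 cylinder at (14.5, 1.5) contributes a regular 12-gon of circumradius 3.5 (perimeter = 2·12·3.500·sin(180°/12) = 21.74 mm); Merging all regions: the regions partially overlap (shared area 28.27 mm²), so the edge portions inside another operand are dropped and the merged outline is re-measured after clipping — boundary = 64.57 mm. So its perimeter = 64.57 mm. Layer 19 is larger (64.57 vs 21.74 mm).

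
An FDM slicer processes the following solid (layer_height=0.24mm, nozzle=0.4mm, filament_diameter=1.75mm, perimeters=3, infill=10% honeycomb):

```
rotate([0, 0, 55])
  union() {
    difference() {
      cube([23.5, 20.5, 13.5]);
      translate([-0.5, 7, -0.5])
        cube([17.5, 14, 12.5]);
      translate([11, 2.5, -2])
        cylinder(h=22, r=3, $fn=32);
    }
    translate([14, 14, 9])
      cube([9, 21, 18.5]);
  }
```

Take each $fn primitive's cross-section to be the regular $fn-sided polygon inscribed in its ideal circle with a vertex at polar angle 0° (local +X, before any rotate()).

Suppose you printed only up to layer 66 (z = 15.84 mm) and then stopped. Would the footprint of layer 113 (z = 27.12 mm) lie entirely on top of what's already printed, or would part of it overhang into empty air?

entirely on top

Compare the two slices. At z = 15.84: the cube is absent (z outside [0, 13.5]); the cube at (-0.5, 7) does not reach this height (z outside [-0.5, 12]); the r=3 cylinder at (11, 2.5) contributes a regular 32-gon of circumradius 3 (area = (32/2)·3.000²·sin(360°/32) = 28.09 mm²); Taking the first minus the rest: the first operand is absent here, so nothing remains; the cube at (14, 14) is present — its section is the full 9×21 rectangle (area 189.00 mm²); Merging all regions: only the 9×21 cube at (14, 14) is present, so the union is just that shape — area = 189.00 mm²; (whole slice rotated 55° about Z — lengths, areas and connectivity unchanged). At z = 27.12: the cube is absent (z outside [0, 13.5]); the cube at (-0.5, 7) is absent (z outside [-0.5, 12]); the cylinder at (11, 2.5) is absent (z outside [-2, 20]); Subtracting the remaining from the first: the first operand is absent here, so nothing remains; the cube at (14, 14) is present — its section is the full 9×21 rectangle (area 189.00 mm²); Combining (union): only the 9×21 cube at (14, 14) is present, so the union is just that shape — area = 189.00 mm²; (rotated 55° about Z; rotation is an isometry so areas/perimeters/island counts are preserved). Checking containment: the cross-section at z = 27.12 is a subset of the cross-section at z = 15.84.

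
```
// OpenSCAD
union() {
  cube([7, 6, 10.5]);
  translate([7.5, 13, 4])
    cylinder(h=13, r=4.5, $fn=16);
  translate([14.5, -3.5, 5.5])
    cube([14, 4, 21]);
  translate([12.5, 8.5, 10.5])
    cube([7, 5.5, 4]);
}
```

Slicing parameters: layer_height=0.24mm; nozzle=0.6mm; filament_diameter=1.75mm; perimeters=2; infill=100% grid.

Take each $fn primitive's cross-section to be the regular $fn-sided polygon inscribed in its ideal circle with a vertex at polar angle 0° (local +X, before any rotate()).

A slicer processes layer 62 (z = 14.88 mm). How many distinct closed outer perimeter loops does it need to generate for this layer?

At z = 14.88 mm: the cube does not reach this height (z outside [0, 10.5]); the cylinder at (7.5, 13): section is a regular 16-gon, circumradius r=4.5; the 14×4 cube at (14.5, -3.5) contributes its full rectangle; the cube at (12.5, 8.5) is not intersected at this z (z outside [10.5, 14.5]); Merging all regions: the 2 present regions are separate (no shared area or edge), so areas and boundary lengths simply add and each stays a separate island — 2 connected regions. The result has 2 disconnected regions.

2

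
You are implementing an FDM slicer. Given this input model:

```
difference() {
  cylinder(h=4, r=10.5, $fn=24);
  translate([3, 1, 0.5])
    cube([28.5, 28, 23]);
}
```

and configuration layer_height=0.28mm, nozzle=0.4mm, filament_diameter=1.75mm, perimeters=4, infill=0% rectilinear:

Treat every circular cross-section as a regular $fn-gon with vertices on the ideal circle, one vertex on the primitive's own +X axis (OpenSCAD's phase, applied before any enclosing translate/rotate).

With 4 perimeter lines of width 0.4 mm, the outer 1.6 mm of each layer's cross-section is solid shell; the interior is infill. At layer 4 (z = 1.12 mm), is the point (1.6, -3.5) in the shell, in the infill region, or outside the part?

infill

At z = 1.12 mm: the r=10.5 cylinder contributes a regular 24-gon of circumradius 10.5; the 28.5×28 cube at (3, 1) contributes its full rectangle; Taking the first minus the rest: starting from the r=10.5 cylinder, the 28.5×28 cube at (3, 1) partially overlaps it — only the 47.27 mm² overlap (of its 798.00 mm²) is removed, clipping the outline — 1 connected region. Overall, the cross-section is a single solid region. The nearest boundary edge runs (3.00, 10.03)→(3.00, 1.00); distance from the point to it = 4.71 mm. The point is inside the cross-section and 4.71 mm from the nearest boundary — more than the 1.6 mm shell width (4 × 0.4), so it's in the infill interior.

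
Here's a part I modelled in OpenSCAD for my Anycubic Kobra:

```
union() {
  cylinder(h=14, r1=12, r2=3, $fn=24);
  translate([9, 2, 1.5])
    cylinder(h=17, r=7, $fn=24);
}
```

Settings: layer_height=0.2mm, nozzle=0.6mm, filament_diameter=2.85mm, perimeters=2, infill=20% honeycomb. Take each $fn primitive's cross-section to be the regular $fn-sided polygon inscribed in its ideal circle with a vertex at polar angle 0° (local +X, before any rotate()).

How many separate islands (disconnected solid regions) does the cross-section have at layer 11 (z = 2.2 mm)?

1

At z = 2.2 mm: the cone: at t=0.157 of its height the radius interpolates to r₁+(r₂−r₁)t = 10.586, giving a regular 24-gon of that circumradius; the cylinder at (9, 2): section is a regular 24-gon, circumradius r=7; Taking the union: the regions partially overlap (shared area 82.84 mm²), so overlapping operands fuse into one piece — 1 connected region. Overall, the cross-section is a single solid region. Island count = 1.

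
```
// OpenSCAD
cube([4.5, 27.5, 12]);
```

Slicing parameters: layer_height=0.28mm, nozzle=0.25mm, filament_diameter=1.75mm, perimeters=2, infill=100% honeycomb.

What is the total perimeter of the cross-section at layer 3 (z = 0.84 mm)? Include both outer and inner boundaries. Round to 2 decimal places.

64.00 mm

At z = 0.84 mm: the cube (footprint 4.5×27.5) is included at this height (perimeter 64.00 mm). Overall, the cross-section is a single solid region. Total boundary length (outer) = 64.00 mm.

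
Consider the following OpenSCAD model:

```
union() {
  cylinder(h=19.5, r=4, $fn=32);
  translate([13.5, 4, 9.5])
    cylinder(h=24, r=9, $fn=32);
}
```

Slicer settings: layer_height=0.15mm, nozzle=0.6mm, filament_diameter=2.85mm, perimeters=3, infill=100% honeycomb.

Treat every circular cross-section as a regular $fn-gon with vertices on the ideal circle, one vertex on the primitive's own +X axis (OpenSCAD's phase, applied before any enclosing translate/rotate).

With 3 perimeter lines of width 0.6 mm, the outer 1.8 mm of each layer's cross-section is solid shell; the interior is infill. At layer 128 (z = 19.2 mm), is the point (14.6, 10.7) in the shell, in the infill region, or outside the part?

infill

At z = 19.2 mm: the cylinder: section is a regular 32-gon, circumradius r=4; the r=9 cylinder at (13.5, 4) contributes a regular 32-gon of circumradius 9; Taking the union: the 2 present regions are separate (no shared area or edge), so areas and boundary lengths simply add and each stays a separate island — 2 connected regions. Overall, the cross-section has 2 separate islands. The nearest boundary edge runs (13.50, 13.00)→(15.26, 12.83); distance from the point to it = 2.18 mm. (Shell/infill is judged within the island containing the point — the largest one.) The point is inside the cross-section and 2.18 mm from the nearest boundary — more than the 1.8 mm shell width (3 × 0.6), so it's in the infill interior.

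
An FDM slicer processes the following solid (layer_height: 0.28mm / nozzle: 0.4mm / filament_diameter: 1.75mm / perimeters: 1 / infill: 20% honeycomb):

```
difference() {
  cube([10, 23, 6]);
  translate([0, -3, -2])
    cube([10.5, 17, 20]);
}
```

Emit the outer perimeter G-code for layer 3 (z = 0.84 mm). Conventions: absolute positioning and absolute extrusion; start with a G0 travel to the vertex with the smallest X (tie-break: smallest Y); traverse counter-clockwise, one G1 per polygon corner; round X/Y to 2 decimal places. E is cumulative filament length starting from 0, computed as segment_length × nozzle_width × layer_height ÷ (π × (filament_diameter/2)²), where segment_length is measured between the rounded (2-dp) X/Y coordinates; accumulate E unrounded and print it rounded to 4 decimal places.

At z = 0.84 mm: the 10×23 cube contributes its full rectangle; the cube at (0, -3) is present — its section is the full 10.5×17 rectangle; Subtracting the remaining from the first: starting from the 10×23 cube, the 10.5×17 cube at (0, -3) partially overlaps it — only the 140.00 mm² overlap (of its 178.50 mm²) is removed, clipping the outline — 1 connected region. The outline is a single polygon with 4 vertices. Extrusion per mm of travel: 0.4 × 0.28 / (π × 0.875²) = 0.046564. Accumulating E over each segment gives final E = 1.7694.

G0 X0.00 Y14.00 Z0.84
G1 X10.00 Y14.00 E0.4656
G1 X10.00 Y23.00 E0.8847
G1 X0.00 Y23.00 E1.3504
G1 X0.00 Y14.00 E1.7694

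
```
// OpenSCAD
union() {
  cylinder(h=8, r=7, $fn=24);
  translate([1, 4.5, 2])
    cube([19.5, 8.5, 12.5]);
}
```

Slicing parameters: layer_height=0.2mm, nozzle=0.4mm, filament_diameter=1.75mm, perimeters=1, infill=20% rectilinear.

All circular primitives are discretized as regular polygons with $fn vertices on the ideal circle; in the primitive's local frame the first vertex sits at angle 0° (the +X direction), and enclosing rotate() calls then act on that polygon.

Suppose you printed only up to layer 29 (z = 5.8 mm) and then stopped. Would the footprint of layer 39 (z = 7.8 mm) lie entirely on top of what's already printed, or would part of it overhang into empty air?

entirely on top

Compare the two slices. At z = 5.8: the cylinder: section is a regular 24-gon, circumradius r=7 (area = (24/2)·7.000²·sin(360°/24) = 152.19 mm²); the cube at (1, 4.5) (footprint 19.5×8.5) is included at this height (area 165.75 mm²); Combining (union): the regions partially overlap — summed areas 317.94 mm² minus the doubly-counted overlap 6.64 mm² gives 311.29 mm² — area = 311.29 mm². At z = 7.8: the r=7 cylinder contributes a regular 24-gon of circumradius 7 (area = (24/2)·7.000²·sin(360°/24) = 152.19 mm²); the cube at (1, 4.5) is present — its section is the full 19.5×8.5 rectangle (area 165.75 mm²); Merging all regions: the regions partially overlap — summed areas 317.94 mm² minus the doubly-counted overlap 6.64 mm² gives 311.29 mm² — area = 311.29 mm². Checking containment: the cross-section at z = 7.8 is a subset of the cross-section at z = 5.8.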